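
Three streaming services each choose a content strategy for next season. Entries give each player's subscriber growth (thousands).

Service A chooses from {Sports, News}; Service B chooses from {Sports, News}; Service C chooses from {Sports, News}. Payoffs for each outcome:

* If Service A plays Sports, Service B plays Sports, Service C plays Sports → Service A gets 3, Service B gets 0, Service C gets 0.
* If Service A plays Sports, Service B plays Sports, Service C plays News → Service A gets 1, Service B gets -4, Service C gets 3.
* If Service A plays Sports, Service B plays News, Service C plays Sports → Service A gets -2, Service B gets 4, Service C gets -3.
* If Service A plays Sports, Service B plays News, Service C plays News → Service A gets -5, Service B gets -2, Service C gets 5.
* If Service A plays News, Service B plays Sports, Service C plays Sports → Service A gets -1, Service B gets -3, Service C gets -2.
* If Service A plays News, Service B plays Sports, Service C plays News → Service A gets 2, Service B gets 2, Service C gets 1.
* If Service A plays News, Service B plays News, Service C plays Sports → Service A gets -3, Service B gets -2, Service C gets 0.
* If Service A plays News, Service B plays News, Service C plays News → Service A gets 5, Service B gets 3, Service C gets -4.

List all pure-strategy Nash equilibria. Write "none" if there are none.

There is no pure-strategy Nash equilibrium.

Mark each player's best response to every combination of opponents' strategies; a profile where every player is best-responding is a pure Nash equilibrium.
Service A against (Sports, Sports): payoffs 3, -1 → best response Sports.
Service A against (Sports, News): payoffs 1, 2 → best response News.
Service A against (News, Sports): payoffs -2, -3 → best response Sports.
Service A against (News, News): payoffs -5, 5 → best response News.
Service B against (Sports, Sports): payoffs 0, 4 → best response News.
Service B against (Sports, News): payoffs -4, -2 → best response News.
Service B against (News, Sports): payoffs -3, -2 → best response News.
Service B against (News, News): payoffs 2, 3 → best response News.
Service C against (Sports, Sports): payoffs 0, 3 → best response News.
Service C against (Sports, News): payoffs -3, 5 → best response News.
Service C against (News, Sports): payoffs -2, 1 → best response News.
Service C against (News, News): payoffs 0, -4 → best response Sports.
No profile is a mutual best response for all players.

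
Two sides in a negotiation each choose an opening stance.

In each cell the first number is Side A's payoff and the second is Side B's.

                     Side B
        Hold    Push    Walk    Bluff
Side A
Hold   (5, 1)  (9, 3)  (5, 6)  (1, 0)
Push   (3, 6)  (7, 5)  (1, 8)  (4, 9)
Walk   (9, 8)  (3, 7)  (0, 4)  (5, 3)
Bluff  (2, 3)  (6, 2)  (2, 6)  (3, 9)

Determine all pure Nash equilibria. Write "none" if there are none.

The pure Nash equilibria are (Hold, Walk); (Walk, Hold).

Side A against Hold: payoffs 5, 3, 9, 2 → best response Walk.
Side A against Push: payoffs 9, 7, 3, 6 → best response Hold.
Side A against Walk: payoffs 5, 1, 0, 2 → best response Hold.
Side A against Bluff: payoffs 1, 4, 5, 3 → best response Walk.
Side B against Hold: payoffs 1, 3, 6, 0 → best response Walk.
Side B against Push: payoffs 6, 5, 8, 9 → best response Bluff.
Side B against Walk: payoffs 8, 7, 4, 3 → best response Hold.
Side B against Bluff: payoffs 3, 2, 6, 9 → best response Bluff.
Mutual best responses: (Hold, Walk); (Walk, Hold).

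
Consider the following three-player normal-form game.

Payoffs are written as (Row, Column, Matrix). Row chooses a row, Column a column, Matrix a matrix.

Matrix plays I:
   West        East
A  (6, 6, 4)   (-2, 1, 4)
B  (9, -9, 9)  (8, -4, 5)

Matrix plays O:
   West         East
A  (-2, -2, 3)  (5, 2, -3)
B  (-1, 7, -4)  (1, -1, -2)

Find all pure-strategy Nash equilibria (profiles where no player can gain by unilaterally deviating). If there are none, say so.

(A, West, I): Row can switch to B (6 → 9). Not NE.
(A, West, O): Row can switch to B (-2 → -1). Not NE.
(A, East, I): Row can switch to B (-2 → 8). Not NE.
(A, East, O): Matrix can switch to I (-3 → 4). Not NE.
(B, West, I): Column can switch to East (-9 → -4). Not NE.
(B, West, O): Matrix can switch to I (-4 → 9). Not NE.
(B, East, I): Row gets 8, best alternative -2; Column gets -4, best alternative -9; Matrix gets 5, best alternative -2. No profitable deviation — NE.
(The remaining 1 profile has a profitable deviation by the same check.)

Pure NE: (B, East, I)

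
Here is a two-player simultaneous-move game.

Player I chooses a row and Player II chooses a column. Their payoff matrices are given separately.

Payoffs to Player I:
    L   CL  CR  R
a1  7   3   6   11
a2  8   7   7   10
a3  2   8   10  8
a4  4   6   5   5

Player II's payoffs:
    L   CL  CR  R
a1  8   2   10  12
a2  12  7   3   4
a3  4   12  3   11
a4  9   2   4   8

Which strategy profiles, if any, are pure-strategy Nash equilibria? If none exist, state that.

(a1, L): Player I can switch to a2 (7 → 8). Not NE.
(a1, CL): Player I can switch to a2 (3 → 7). Not NE.
(a1, CR): Player I can switch to a2 (6 → 7). Not NE.
(a1, R): Player I gets 11, best alternative 10; Player II gets 12, best alternative 10. No profitable deviation — NE.
(a2, L): Player I gets 8, best alternative 7; Player II gets 12, best alternative 7. No profitable deviation — NE.
(a2, CL): Player I can switch to a3 (7 → 8). Not NE.
(a2, CR): Player I can switch to a3 (7 → 10). Not NE.
(a2, R): Player I can switch to a1 (10 → 11). Not NE.
(a3, L): Player I can switch to a1 (2 → 7). Not NE.
(a3, CL): Player I gets 8, best alternative 7; Player II gets 12, best alternative 11. No profitable deviation — NE.
(a3, CR): Player II can switch to L (3 → 4). Not NE.
(The remaining 5 profiles each have a profitable deviation by the same check.)

(a1, R); (a2, L); (a3, CL)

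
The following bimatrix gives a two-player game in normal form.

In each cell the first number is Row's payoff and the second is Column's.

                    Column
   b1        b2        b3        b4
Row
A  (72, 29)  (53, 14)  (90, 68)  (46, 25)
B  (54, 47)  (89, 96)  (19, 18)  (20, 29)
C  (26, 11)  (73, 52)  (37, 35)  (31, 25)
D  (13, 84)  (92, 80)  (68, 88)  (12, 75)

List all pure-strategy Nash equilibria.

(A, b3)

(A, b1): Column can switch to b3 (29 → 68). Not NE.
(A, b2): Row can switch to B (53 → 89). Not NE.
(A, b3): Row gets 90, best alternative 68; Column gets 68, best alternative 29. No profitable deviation — NE.
(A, b4): Column can switch to b1 (25 → 29). Not NE.
(B, b1): Row can switch to A (54 → 72). Not NE.
(B, b2): Row can switch to D (89 → 92). Not NE.
(B, b3): Row can switch to A (19 → 90). Not NE.
(B, b4): Row can switch to A (20 → 46). Not NE.
(C, b1): Row can switch to A (26 → 72). Not NE.
(C, b2): Row can switch to B (73 → 89). Not NE.
(C, b3): Row can switch to A (37 → 90). Not NE.
(C, b4): Row can switch to A (31 → 46). Not NE.
(D, b1): Row can switch to A (13 → 72). Not NE.
(The remaining 3 profiles each have a profitable deviation by the same check.)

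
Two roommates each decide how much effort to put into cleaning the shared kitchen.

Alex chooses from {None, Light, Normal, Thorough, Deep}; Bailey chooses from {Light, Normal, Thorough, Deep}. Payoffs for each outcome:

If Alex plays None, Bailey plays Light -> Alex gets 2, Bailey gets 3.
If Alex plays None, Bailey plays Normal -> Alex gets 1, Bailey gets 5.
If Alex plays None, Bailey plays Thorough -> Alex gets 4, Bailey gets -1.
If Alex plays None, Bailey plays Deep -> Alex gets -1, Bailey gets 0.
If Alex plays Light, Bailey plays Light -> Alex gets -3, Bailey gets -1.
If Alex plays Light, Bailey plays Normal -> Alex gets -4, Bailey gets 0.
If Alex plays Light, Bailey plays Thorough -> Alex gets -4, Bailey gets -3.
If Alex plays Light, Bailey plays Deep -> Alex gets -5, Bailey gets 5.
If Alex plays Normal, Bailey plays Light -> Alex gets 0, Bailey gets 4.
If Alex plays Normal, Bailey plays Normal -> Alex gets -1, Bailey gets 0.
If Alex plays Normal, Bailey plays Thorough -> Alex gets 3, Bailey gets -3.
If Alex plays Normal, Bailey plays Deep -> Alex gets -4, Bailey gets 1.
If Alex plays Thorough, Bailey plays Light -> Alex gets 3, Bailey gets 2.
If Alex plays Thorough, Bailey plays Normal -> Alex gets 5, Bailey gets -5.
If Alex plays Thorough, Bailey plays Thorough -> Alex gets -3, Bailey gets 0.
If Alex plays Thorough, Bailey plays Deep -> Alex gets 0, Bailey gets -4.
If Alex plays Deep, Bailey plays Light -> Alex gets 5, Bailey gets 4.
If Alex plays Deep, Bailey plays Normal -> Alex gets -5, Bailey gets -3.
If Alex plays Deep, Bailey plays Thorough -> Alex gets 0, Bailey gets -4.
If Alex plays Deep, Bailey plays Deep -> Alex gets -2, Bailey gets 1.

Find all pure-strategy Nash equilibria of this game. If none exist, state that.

Alex against Light: payoffs 2, -3, 0, 3, 5 → best response Deep.
Alex against Normal: payoffs 1, -4, -1, 5, -5 → best response Thorough.
Alex against Thorough: payoffs 4, -4, 3, -3, 0 → best response None.
Alex against Deep: payoffs -1, -5, -4, 0, -2 → best response Thorough.
Bailey against None: payoffs 3, 5, -1, 0 → best response Normal.
Bailey against Light: payoffs -1, 0, -3, 5 → best response Deep.
Bailey against Normal: payoffs 4, 0, -3, 1 → best response Light.
Bailey against Thorough: payoffs 2, -5, 0, -4 → best response Light.
Bailey against Deep: payoffs 4, -3, -4, 1 → best response Light.
Mutual best responses: (Deep, Light).

(Deep, Light)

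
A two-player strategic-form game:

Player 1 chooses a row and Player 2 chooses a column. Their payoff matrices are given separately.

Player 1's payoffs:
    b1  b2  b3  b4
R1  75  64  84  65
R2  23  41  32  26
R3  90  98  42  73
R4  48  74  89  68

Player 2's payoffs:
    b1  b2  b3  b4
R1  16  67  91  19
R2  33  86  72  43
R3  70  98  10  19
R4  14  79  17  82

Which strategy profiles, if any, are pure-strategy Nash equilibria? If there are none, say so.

The unique pure-strategy Nash equilibrium is (R3, b2).

(R1, b1): Player 1 can switch to R3 (75 → 90). Not NE.
(R1, b2): Player 1 can switch to R3 (64 → 98). Not NE.
(R1, b3): Player 1 can switch to R4 (84 → 89). Not NE.
(R1, b4): Player 1 can switch to R3 (65 → 73). Not NE.
(R2, b1): Player 1 can switch to R1 (23 → 75). Not NE.
(R2, b2): Player 1 can switch to R1 (41 → 64). Not NE.
(R2, b3): Player 1 can switch to R1 (32 → 84). Not NE.
(R2, b4): Player 1 can switch to R1 (26 → 65). Not NE.
(R3, b1): Player 2 can switch to b2 (70 → 98). Not NE.
(R3, b2): Player 1 gets 98, best alternative 74; Player 2 gets 98, best alternative 70. No profitable deviation — NE.
(R3, b3): Player 1 can switch to R1 (42 → 84). Not NE.
(The remaining 5 profiles each have a profitable deviation by the same check.)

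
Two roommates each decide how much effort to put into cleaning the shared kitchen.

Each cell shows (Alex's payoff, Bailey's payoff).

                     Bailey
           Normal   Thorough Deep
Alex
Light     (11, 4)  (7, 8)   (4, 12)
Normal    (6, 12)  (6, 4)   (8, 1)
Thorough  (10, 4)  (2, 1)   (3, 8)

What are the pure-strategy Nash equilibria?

(Light, Normal): Bailey can switch to Thorough (4 → 8). Not NE.
(Light, Thorough): Bailey can switch to Deep (8 → 12). Not NE.
(Light, Deep): Alex can switch to Normal (4 → 8). Not NE.
(Normal, Normal): Alex can switch to Light (6 → 11). Not NE.
(Normal, Thorough): Alex can switch to Light (6 → 7). Not NE.
(Normal, Deep): Bailey can switch to Normal (1 → 12). Not NE.
(The remaining 3 profiles each have a profitable deviation by the same check.)

This game has no pure Nash equilibrium.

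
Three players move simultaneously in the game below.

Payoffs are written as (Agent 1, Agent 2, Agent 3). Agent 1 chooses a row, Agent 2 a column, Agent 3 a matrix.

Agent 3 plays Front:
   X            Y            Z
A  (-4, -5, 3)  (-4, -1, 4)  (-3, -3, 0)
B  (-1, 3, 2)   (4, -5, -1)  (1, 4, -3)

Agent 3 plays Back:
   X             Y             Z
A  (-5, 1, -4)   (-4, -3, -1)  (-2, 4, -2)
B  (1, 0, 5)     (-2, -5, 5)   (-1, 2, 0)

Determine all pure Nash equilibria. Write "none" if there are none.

(B, Z, Back)

For each player, find the best response to each opponent profile; mutual best responses are the pure NE.
Agent 1 against (X, Front): payoffs -4, -1 → best response B.
Agent 1 against (X, Back): payoffs -5, 1 → best response B.
Agent 1 against (Y, Front): payoffs -4, 4 → best response B.
Agent 1 against (Y, Back): payoffs -4, -2 → best response B.
Agent 1 against (Z, Front): payoffs -3, 1 → best response B.
Agent 1 against (Z, Back): payoffs -2, -1 → best response B.
Agent 2 against (A, Front): payoffs -5, -1, -3 → best response Y.
Agent 2 against (A, Back): payoffs 1, -3, 4 → best response Z.
Agent 2 against (B, Front): payoffs 3, -5, 4 → best response Z.
Agent 2 against (B, Back): payoffs 0, -5, 2 → best response Z.
Agent 3 against (A, X): payoffs 3, -4 → best response Front.
Agent 3 against (A, Y): payoffs 4, -1 → best response Front.
Agent 3 against (A, Z): payoffs 0, -2 → best response Front.
Agent 3 against (B, X): payoffs 2, 5 → best response Back.
Agent 3 against (B, Y): payoffs -1, 5 → best response Back.
Agent 3 against (B, Z): payoffs -3, 0 → best response Back.
Mutual best responses: (B, Z, Back).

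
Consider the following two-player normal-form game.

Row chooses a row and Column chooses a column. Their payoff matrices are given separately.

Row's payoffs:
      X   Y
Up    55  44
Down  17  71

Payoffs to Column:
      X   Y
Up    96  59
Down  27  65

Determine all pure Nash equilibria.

Pure-strategy Nash equilibria: (Up, X), (Down, Y)

Check each profile: it is a Nash equilibrium iff no player can strictly gain by switching unilaterally.
(Up, X): Row gets 55, best alternative 17; Column gets 96, best alternative 59. No profitable deviation — NE.
(Up, Y): Row can switch to Down (44 → 71). Not NE.
(Down, X): Row can switch to Up (17 → 55). Not NE.
(Down, Y): Row gets 71, best alternative 44; Column gets 65, best alternative 27. No profitable deviation — NE.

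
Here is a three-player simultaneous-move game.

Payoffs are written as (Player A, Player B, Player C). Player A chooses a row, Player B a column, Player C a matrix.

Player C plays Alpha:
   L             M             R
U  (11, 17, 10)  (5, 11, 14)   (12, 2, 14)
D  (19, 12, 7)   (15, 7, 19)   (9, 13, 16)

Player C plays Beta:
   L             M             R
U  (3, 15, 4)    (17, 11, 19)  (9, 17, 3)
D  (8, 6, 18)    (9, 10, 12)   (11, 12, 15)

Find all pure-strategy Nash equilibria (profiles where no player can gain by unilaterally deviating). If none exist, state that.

No pure-strategy Nash equilibrium.

For each player, find the best response to each opponent profile; mutual best responses are the pure NE.
Player A against (L, Alpha): payoffs 11, 19 → best response D.
Player A against (L, Beta): payoffs 3, 8 → best response D.
Player A against (M, Alpha): payoffs 5, 15 → best response D.
Player A against (M, Beta): payoffs 17, 9 → best response U.
Player A against (R, Alpha): payoffs 12, 9 → best response U.
Player A against (R, Beta): payoffs 9, 11 → best response D.
Player B against (U, Alpha): payoffs 17, 11, 2 → best response L.
Player B against (U, Beta): payoffs 15, 11, 17 → best response R.
Player B against (D, Alpha): payoffs 12, 7, 13 → best response R.
Player B against (D, Beta): payoffs 6, 10, 12 → best response R.
Player C against (U, L): payoffs 10, 4 → best response Alpha.
Player C against (U, M): payoffs 14, 19 → best response Beta.
Player C against (U, R): payoffs 14, 3 → best response Alpha.
Player C against (D, L): payoffs 7, 18 → best response Beta.
Player C against (D, M): payoffs 19, 12 → best response Alpha.
Player C against (D, R): payoffs 16, 15 → best response Alpha.
No profile is a mutual best response for all players.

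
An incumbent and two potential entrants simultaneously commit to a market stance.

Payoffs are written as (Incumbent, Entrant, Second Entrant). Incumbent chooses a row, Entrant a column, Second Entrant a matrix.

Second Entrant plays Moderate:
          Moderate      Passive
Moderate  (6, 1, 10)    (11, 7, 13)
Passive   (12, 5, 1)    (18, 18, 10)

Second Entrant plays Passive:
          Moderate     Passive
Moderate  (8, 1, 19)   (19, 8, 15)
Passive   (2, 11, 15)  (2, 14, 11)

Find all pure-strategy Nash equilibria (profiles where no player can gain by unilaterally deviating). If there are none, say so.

Check each profile: it is a Nash equilibrium iff no player can strictly gain by switching unilaterally.
(Moderate, Moderate, Moderate): Incumbent can switch to Passive (6 → 12). Not NE.
(Moderate, Moderate, Passive): Entrant can switch to Passive (1 → 8). Not NE.
(Moderate, Passive, Moderate): Incumbent can switch to Passive (11 → 18). Not NE.
(Moderate, Passive, Passive): Incumbent gets 19, best alternative 2; Entrant gets 8, best alternative 1; Second Entrant gets 15, best alternative 13. No profitable deviation — NE.
(Passive, Moderate, Moderate): Entrant can switch to Passive (5 → 18). Not NE.
(Passive, Moderate, Passive): Incumbent can switch to Moderate (2 → 8). Not NE.
(Passive, Passive, Moderate): Second Entrant can switch to Passive (10 → 11). Not NE.
(Passive, Passive, Passive): Incumbent can switch to Moderate (2 → 19). Not NE.

The unique pure-strategy Nash equilibrium is (Moderate, Passive, Passive).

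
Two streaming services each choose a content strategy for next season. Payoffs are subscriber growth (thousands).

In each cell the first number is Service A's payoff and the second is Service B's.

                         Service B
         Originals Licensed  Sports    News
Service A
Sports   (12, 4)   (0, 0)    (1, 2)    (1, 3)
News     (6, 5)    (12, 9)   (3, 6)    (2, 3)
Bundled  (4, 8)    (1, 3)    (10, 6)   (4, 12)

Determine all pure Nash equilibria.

(Sports, Originals): Service A gets 12, best alternative 6; Service B gets 4, best alternative 3. No profitable deviation — NE.
(Sports, Licensed): Service A can switch to News (0 → 12). Not NE.
(Sports, Sports): Service A can switch to News (1 → 3). Not NE.
(Sports, News): Service A can switch to News (1 → 2). Not NE.
(News, Originals): Service A can switch to Sports (6 → 12). Not NE.
(News, Licensed): Service A gets 12, best alternative 1; Service B gets 9, best alternative 6. No profitable deviation — NE.
(News, Sports): Service A can switch to Bundled (3 → 10). Not NE.
(News, News): Service A can switch to Bundled (2 → 4). Not NE.
(Bundled, Originals): Service A can switch to Sports (4 → 12). Not NE.
(Bundled, Licensed): Service A can switch to News (1 → 12). Not NE.
(Bundled, News): Service A gets 4, best alternative 2; Service B gets 12, best alternative 8. No profitable deviation — NE.
(The remaining 1 profile has a profitable deviation by the same check.)

The pure Nash equilibria are (Sports, Originals); (News, Licensed); (Bundled, News).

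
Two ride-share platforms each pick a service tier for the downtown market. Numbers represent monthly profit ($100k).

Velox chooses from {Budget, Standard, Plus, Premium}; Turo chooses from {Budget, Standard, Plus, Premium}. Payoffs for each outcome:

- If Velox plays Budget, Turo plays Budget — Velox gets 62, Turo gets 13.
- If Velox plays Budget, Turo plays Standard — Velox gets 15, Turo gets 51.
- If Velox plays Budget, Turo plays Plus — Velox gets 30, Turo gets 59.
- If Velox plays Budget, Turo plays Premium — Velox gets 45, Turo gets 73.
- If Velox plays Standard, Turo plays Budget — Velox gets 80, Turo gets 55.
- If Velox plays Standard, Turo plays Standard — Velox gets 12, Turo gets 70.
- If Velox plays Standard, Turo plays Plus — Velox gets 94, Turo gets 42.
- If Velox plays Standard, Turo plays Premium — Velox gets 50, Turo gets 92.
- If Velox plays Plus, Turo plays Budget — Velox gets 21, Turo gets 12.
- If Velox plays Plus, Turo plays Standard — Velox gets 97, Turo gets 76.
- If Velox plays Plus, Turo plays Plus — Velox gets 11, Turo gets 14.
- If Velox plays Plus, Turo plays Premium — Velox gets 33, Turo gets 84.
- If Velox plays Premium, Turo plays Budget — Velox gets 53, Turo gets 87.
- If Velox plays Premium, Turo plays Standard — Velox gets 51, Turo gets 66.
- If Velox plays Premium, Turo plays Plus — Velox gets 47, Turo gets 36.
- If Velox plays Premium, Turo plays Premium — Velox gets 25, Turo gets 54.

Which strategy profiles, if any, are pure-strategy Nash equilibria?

For each strategy profile, look for a profitable unilateral deviation.
(Budget, Budget): Velox can switch to Standard (62 → 80). Not NE.
(Budget, Standard): Velox can switch to Plus (15 → 97). Not NE.
(Budget, Plus): Velox can switch to Standard (30 → 94). Not NE.
(Budget, Premium): Velox can switch to Standard (45 → 50). Not NE.
(Standard, Budget): Turo can switch to Standard (55 → 70). Not NE.
(Standard, Standard): Velox can switch to Budget (12 → 15). Not NE.
(Standard, Plus): Turo can switch to Budget (42 → 55). Not NE.
(Standard, Premium): Velox gets 50, best alternative 45; Turo gets 92, best alternative 70. No profitable deviation — NE.
(Plus, Budget): Velox can switch to Budget (21 → 62). Not NE.
(Plus, Standard): Turo can switch to Premium (76 → 84). Not NE.
(Plus, Plus): Velox can switch to Budget (11 → 30). Not NE.
(Plus, Premium): Velox can switch to Budget (33 → 45). Not NE.
(Premium, Budget): Velox can switch to Budget (53 → 62). Not NE.
(The remaining 3 profiles each have a profitable deviation by the same check.)

(Standard, Premium)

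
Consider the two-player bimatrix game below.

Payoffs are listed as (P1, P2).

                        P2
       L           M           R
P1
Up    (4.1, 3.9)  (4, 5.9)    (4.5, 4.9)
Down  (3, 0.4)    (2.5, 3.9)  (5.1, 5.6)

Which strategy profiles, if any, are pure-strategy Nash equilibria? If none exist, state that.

Pure-strategy Nash equilibria: (Up, M); (Down, R)

For each player, find the best response to each opponent profile; mutual best responses are the pure NE.
P1 against L: payoffs 4.1, 3 → best response Up.
P1 against M: payoffs 4, 2.5 → best response Up.
P1 against R: payoffs 4.5, 5.1 → best response Down.
P2 against Up: payoffs 3.9, 5.9, 4.9 → best response M.
P2 against Down: payoffs 0.4, 3.9, 5.6 → best response R.
Mutual best responses: (Up, M); (Down, R).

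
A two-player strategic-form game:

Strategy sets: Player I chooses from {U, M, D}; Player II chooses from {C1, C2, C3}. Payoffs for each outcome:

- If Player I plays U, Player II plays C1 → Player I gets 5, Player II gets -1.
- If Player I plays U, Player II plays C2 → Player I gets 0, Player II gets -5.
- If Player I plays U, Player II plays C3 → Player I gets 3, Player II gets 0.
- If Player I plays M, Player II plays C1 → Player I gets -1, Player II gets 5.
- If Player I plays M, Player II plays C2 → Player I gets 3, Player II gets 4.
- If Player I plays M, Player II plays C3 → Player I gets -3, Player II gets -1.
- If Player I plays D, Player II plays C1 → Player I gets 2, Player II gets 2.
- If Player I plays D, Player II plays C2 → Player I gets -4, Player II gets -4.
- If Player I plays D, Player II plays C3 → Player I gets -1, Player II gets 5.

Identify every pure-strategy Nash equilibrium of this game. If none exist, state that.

Player I against C1: payoffs 5, -1, 2 → best response U.
Player I against C2: payoffs 0, 3, -4 → best response M.
Player I against C3: payoffs 3, -3, -1 → best response U.
Player II against U: payoffs -1, -5, 0 → best response C3.
Player II against M: payoffs 5, 4, -1 → best response C1.
Player II against D: payoffs 2, -4, 5 → best response C3.
Mutual best responses: (U, C3).

(U, C3)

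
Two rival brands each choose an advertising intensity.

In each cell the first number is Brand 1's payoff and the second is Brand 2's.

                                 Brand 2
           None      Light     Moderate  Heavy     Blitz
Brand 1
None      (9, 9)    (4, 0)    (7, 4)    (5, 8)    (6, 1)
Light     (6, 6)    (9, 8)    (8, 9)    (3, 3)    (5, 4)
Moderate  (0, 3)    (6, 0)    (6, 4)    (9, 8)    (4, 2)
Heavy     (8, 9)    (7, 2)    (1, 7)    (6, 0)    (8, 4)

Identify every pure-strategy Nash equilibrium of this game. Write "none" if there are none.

Pure-strategy Nash equilibria: (None, None), (Light, Moderate), (Moderate, Heavy)

(None, None): Brand 1 gets 9, best alternative 8; Brand 2 gets 9, best alternative 8. No profitable deviation — NE.
(None, Light): Brand 1 can switch to Light (4 → 9). Not NE.
(None, Moderate): Brand 1 can switch to Light (7 → 8). Not NE.
(None, Heavy): Brand 1 can switch to Moderate (5 → 9). Not NE.
(None, Blitz): Brand 1 can switch to Heavy (6 → 8). Not NE.
(Light, None): Brand 1 can switch to None (6 → 9). Not NE.
(Light, Light): Brand 2 can switch to Moderate (8 → 9). Not NE.
(Light, Moderate): Brand 1 gets 8, best alternative 7; Brand 2 gets 9, best alternative 8. No profitable deviation — NE.
(Moderate, Heavy): Brand 1 gets 9, best alternative 6; Brand 2 gets 8, best alternative 4. No profitable deviation — NE.
(The remaining 11 profiles each have a profitable deviation by the same check.)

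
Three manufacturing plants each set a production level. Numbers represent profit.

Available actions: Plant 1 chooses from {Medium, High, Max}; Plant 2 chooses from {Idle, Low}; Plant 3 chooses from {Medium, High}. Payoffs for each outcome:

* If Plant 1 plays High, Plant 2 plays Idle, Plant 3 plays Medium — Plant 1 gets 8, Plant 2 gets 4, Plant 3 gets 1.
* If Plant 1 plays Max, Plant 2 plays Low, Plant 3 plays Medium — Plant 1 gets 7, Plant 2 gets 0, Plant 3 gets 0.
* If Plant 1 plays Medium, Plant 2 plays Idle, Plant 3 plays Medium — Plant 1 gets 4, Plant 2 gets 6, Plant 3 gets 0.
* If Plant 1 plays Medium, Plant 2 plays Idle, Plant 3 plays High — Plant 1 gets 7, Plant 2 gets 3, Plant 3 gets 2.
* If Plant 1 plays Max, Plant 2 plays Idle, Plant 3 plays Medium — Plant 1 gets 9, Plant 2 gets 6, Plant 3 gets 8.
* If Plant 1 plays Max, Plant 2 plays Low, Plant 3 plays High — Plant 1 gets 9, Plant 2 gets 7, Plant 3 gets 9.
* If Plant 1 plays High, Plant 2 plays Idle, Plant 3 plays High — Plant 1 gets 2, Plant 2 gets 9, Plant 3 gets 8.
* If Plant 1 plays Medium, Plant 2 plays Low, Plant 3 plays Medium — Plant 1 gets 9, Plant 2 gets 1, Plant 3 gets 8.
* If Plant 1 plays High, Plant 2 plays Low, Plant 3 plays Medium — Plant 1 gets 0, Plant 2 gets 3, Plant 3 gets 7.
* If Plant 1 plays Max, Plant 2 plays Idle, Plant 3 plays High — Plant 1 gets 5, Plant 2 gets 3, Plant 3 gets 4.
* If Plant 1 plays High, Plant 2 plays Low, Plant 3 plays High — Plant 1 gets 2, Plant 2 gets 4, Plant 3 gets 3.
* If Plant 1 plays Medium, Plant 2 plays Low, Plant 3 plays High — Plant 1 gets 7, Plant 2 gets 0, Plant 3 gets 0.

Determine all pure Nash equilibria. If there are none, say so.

For each strategy profile, look for a profitable unilateral deviation.
(Medium, Idle, Medium): Plant 1 can switch to High (4 → 8). Not NE.
(Medium, Idle, High): Plant 1 gets 7, best alternative 5; Plant 2 gets 3, best alternative 0; Plant 3 gets 2, best alternative 0. No profitable deviation — NE.
(Medium, Low, Medium): Plant 2 can switch to Idle (1 → 6). Not NE.
(Medium, Low, High): Plant 1 can switch to Max (7 → 9). Not NE.
(High, Idle, Medium): Plant 1 can switch to Max (8 → 9). Not NE.
(High, Idle, High): Plant 1 can switch to Medium (2 → 7). Not NE.
(High, Low, Medium): Plant 1 can switch to Medium (0 → 9). Not NE.
(High, Low, High): Plant 1 can switch to Medium (2 → 7). Not NE.
(Max, Idle, Medium): Plant 1 gets 9, best alternative 8; Plant 2 gets 6, best alternative 0; Plant 3 gets 8, best alternative 4. No profitable deviation — NE.
(Max, Idle, High): Plant 1 can switch to Medium (5 → 7). Not NE.
(Max, Low, Medium): Plant 1 can switch to Medium (7 → 9). Not NE.
(Max, Low, High): Plant 1 gets 9, best alternative 7; Plant 2 gets 7, best alternative 3; Plant 3 gets 9, best alternative 0. No profitable deviation — NE.

(Medium, Idle, High) and (Max, Idle, Medium) and (Max, Low, High)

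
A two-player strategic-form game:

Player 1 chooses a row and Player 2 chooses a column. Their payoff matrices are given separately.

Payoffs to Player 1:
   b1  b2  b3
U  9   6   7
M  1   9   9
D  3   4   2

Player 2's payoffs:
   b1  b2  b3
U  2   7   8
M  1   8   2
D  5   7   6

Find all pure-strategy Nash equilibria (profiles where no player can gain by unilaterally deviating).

The unique pure-strategy Nash equilibrium is (M, b2).

For each player, find the best response to each opponent profile; mutual best responses are the pure NE.
Player 1 against b1: payoffs 9, 1, 3 → best response U.
Player 1 against b2: payoffs 6, 9, 4 → best response M.
Player 1 against b3: payoffs 7, 9, 2 → best response M.
Player 2 against U: payoffs 2, 7, 8 → best response b3.
Player 2 against M: payoffs 1, 8, 2 → best response b2.
Player 2 against D: payoffs 5, 7, 6 → best response b2.
Mutual best responses: (M, b2).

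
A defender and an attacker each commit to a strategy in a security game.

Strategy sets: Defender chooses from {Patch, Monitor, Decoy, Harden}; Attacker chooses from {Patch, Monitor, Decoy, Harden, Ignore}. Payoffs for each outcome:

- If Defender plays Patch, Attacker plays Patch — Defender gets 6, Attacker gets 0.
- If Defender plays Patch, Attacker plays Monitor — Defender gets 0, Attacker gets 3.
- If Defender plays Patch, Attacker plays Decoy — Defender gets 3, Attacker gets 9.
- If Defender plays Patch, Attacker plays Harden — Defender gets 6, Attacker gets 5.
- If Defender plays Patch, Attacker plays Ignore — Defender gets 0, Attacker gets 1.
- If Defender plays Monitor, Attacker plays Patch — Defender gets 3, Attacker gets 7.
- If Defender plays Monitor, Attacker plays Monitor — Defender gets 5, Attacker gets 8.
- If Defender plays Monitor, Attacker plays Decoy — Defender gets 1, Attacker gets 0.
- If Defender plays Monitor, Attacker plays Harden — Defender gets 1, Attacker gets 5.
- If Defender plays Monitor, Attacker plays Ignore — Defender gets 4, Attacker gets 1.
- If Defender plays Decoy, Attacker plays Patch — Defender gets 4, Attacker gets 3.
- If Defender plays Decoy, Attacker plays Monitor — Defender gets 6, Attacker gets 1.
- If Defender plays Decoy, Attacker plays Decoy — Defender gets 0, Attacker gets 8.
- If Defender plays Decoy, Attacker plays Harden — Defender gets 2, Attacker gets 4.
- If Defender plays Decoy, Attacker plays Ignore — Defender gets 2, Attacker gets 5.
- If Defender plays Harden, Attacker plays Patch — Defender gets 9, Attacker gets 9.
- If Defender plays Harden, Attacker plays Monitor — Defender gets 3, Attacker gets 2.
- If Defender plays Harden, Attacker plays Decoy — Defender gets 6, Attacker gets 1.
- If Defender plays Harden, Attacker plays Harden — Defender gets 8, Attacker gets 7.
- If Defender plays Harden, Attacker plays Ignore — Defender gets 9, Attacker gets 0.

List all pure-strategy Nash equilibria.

Defender against Patch: payoffs 6, 3, 4, 9 → best response Harden.
Defender against Monitor: payoffs 0, 5, 6, 3 → best response Decoy.
Defender against Decoy: payoffs 3, 1, 0, 6 → best response Harden.
Defender against Harden: payoffs 6, 1, 2, 8 → best response Harden.
Defender against Ignore: payoffs 0, 4, 2, 9 → best response Harden.
Attacker against Patch: payoffs 0, 3, 9, 5, 1 → best response Decoy.
Attacker against Monitor: payoffs 7, 8, 0, 5, 1 → best response Monitor.
Attacker against Decoy: payoffs 3, 1, 8, 4, 5 → best response Decoy.
Attacker against Harden: payoffs 9, 2, 1, 7, 0 → best response Patch.
Mutual best responses: (Harden, Patch).

The unique pure-strategy Nash equilibrium is (Harden, Patch).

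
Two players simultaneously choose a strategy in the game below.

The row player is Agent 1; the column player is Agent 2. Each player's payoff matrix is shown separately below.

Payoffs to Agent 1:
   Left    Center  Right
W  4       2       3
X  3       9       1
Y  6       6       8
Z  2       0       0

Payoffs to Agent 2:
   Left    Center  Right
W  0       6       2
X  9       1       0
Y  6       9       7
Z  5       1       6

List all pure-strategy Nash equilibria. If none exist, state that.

Agent 1 against Left: payoffs 4, 3, 6, 2 → best response Y.
Agent 1 against Center: payoffs 2, 9, 6, 0 → best response X.
Agent 1 against Right: payoffs 3, 1, 8, 0 → best response Y.
Agent 2 against W: payoffs 0, 6, 2 → best response Center.
Agent 2 against X: payoffs 9, 1, 0 → best response Left.
Agent 2 against Y: payoffs 6, 9, 7 → best response Center.
Agent 2 against Z: payoffs 5, 1, 6 → best response Right.
No profile is a mutual best response for all players.

This game has no pure Nash equilibrium.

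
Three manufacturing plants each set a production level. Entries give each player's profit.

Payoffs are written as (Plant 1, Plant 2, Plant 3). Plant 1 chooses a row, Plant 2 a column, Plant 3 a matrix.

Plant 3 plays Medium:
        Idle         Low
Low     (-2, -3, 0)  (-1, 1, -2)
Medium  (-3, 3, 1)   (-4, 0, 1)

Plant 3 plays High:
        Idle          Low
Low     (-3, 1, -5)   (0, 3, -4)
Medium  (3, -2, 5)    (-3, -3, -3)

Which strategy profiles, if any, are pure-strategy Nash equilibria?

For each strategy profile, look for a profitable unilateral deviation.
(Low, Idle, Medium): Plant 2 can switch to Low (-3 → 1). Not NE.
(Low, Idle, High): Plant 1 can switch to Medium (-3 → 3). Not NE.
(Low, Low, Medium): Plant 1 gets -1, best alternative -4; Plant 2 gets 1, best alternative -3; Plant 3 gets -2, best alternative -4. No profitable deviation — NE.
(Low, Low, High): Plant 3 can switch to Medium (-4 → -2). Not NE.
(Medium, Idle, Medium): Plant 1 can switch to Low (-3 → -2). Not NE.
(Medium, Idle, High): Plant 1 gets 3, best alternative -3; Plant 2 gets -2, best alternative -3; Plant 3 gets 5, best alternative 1. No profitable deviation — NE.
(Medium, Low, Medium): Plant 1 can switch to Low (-4 → -1). Not NE.
(Medium, Low, High): Plant 1 can switch to Low (-3 → 0). Not NE.

Pure-strategy Nash equilibria: (Low, Low, Medium), (Medium, Idle, High)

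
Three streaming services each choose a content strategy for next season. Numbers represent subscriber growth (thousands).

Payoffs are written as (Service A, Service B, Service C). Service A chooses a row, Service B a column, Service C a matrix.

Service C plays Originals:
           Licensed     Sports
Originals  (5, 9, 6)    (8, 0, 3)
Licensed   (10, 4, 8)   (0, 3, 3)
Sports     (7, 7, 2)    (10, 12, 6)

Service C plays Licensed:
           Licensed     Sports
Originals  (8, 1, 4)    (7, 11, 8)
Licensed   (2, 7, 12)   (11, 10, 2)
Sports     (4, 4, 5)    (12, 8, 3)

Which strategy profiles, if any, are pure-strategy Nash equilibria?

Service A against (Licensed, Originals): payoffs 5, 10, 7 → best response Licensed.
Service A against (Licensed, Licensed): payoffs 8, 2, 4 → best response Originals.
Service A against (Sports, Originals): payoffs 8, 0, 10 → best response Sports.
Service A against (Sports, Licensed): payoffs 7, 11, 12 → best response Sports.
Service B against (Originals, Originals): payoffs 9, 0 → best response Licensed.
Service B against (Originals, Licensed): payoffs 1, 11 → best response Sports.
Service B against (Licensed, Originals): payoffs 4, 3 → best response Licensed.
Service B against (Licensed, Licensed): payoffs 7, 10 → best response Sports.
Service B against (Sports, Originals): payoffs 7, 12 → best response Sports.
Service B against (Sports, Licensed): payoffs 4, 8 → best response Sports.
Service C against (Originals, Licensed): payoffs 6, 4 → best response Originals.
Service C against (Originals, Sports): payoffs 3, 8 → best response Licensed.
Service C against (Licensed, Licensed): payoffs 8, 12 → best response Licensed.
Service C against (Licensed, Sports): payoffs 3, 2 → best response Originals.
Service C against (Sports, Licensed): payoffs 2, 5 → best response Licensed.
Service C against (Sports, Sports): payoffs 6, 3 → best response Originals.
Mutual best responses: (Sports, Sports, Originals).

Pure NE: (Sports, Sports, Originals)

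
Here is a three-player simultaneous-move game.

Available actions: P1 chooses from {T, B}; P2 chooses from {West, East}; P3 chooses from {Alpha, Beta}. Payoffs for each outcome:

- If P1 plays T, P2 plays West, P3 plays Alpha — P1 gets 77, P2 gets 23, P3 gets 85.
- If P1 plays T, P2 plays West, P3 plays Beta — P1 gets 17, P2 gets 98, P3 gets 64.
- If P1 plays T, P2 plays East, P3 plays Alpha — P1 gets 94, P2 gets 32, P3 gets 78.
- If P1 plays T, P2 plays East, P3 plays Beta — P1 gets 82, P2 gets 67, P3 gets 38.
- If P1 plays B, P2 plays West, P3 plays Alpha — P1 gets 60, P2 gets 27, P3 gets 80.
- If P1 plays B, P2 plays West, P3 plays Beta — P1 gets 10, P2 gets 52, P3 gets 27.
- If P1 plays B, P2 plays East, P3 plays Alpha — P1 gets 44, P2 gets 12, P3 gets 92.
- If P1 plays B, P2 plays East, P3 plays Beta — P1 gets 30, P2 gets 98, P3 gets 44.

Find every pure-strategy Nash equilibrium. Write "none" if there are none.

(T, East, Alpha)

(T, West, Alpha): P2 can switch to East (23 → 32). Not NE.
(T, West, Beta): P3 can switch to Alpha (64 → 85). Not NE.
(T, East, Alpha): P1 gets 94, best alternative 44; P2 gets 32, best alternative 23; P3 gets 78, best alternative 38. No profitable deviation — NE.
(T, East, Beta): P2 can switch to West (67 → 98). Not NE.
(B, West, Alpha): P1 can switch to T (60 → 77). Not NE.
(B, West, Beta): P1 can switch to T (10 → 17). Not NE.
(B, East, Alpha): P1 can switch to T (44 → 94). Not NE.
(B, East, Beta): P1 can switch to T (30 → 82). Not NE.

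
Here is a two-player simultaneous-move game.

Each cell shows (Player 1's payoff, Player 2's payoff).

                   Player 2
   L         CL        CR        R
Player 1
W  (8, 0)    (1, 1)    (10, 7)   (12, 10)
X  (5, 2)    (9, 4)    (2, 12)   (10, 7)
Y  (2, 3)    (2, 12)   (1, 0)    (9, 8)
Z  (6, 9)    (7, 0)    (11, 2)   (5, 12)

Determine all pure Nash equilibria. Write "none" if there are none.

For each strategy profile, look for a profitable unilateral deviation.
(W, L): Player 2 can switch to CL (0 → 1). Not NE.
(W, CL): Player 1 can switch to X (1 → 9). Not NE.
(W, CR): Player 1 can switch to Z (10 → 11). Not NE.
(W, R): Player 1 gets 12, best alternative 10; Player 2 gets 10, best alternative 7. No profitable deviation — NE.
(X, L): Player 1 can switch to W (5 → 8). Not NE.
(X, CL): Player 2 can switch to CR (4 → 12). Not NE.
(X, CR): Player 1 can switch to W (2 → 10). Not NE.
(X, R): Player 1 can switch to W (10 → 12). Not NE.
(Y, L): Player 1 can switch to W (2 → 8). Not NE.
(Y, CL): Player 1 can switch to X (2 → 9). Not NE.
(Y, CR): Player 1 can switch to W (1 → 10). Not NE.
(Y, R): Player 1 can switch to W (9 → 12). Not NE.
(Z, L): Player 1 can switch to W (6 → 8). Not NE.
(The remaining 3 profiles each have a profitable deviation by the same check.)

(W, R)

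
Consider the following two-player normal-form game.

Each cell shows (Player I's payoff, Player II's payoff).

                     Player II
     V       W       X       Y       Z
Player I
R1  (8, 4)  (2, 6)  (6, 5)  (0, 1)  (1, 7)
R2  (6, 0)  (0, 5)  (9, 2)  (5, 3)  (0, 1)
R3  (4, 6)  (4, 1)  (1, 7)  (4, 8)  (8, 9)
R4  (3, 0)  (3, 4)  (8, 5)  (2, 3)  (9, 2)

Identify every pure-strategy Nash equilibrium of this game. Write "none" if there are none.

Check each profile: it is a Nash equilibrium iff no player can strictly gain by switching unilaterally.
(R1, V): Player II can switch to W (4 → 6). Not NE.
(R1, W): Player I can switch to R3 (2 → 4). Not NE.
(R1, X): Player I can switch to R2 (6 → 9). Not NE.
(R1, Y): Player I can switch to R2 (0 → 5). Not NE.
(R1, Z): Player I can switch to R3 (1 → 8). Not NE.
(R2, V): Player I can switch to R1 (6 → 8). Not NE.
(R2, W): Player I can switch to R1 (0 → 2). Not NE.
(R2, X): Player II can switch to W (2 → 5). Not NE.
(The remaining 12 profiles each have a profitable deviation by the same check.)

This game has no pure Nash equilibrium.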